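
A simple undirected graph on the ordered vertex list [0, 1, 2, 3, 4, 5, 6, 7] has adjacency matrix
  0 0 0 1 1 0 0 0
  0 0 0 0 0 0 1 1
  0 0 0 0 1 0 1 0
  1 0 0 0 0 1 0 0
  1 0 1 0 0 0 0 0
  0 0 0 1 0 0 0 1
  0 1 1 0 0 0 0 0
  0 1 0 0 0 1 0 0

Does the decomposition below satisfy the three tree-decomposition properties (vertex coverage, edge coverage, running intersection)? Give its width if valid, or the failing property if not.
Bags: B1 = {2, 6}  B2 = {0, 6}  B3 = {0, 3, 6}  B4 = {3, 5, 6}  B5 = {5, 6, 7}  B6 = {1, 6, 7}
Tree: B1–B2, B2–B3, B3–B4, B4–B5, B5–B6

A tree decomposition must satisfy three properties: every vertex lies in some bag; for every edge, both endpoints lie together in some bag; and for every vertex, the bags containing it form a connected subtree. Here vertex 4 appears in no bag, so the decomposition is invalid.

No — vertex 4 appears in no bag.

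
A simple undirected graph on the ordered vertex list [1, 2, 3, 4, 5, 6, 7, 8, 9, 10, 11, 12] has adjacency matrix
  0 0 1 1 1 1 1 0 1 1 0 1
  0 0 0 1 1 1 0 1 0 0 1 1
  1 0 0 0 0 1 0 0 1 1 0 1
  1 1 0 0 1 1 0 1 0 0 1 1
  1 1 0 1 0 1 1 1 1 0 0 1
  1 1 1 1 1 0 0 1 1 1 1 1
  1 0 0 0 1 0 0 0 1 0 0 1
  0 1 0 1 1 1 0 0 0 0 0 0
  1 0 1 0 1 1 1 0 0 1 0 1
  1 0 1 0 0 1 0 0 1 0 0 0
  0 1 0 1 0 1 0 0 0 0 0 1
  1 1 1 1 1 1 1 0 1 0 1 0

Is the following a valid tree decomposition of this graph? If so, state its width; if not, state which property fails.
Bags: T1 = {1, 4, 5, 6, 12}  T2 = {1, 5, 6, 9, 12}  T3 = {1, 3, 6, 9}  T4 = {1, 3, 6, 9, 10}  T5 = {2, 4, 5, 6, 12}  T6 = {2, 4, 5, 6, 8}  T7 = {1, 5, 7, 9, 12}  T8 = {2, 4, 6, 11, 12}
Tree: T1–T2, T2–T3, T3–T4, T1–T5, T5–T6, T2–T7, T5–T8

A tree decomposition must satisfy three properties: every vertex lies in some bag; for every edge, both endpoints lie together in some bag; and for every vertex, the bags containing it form a connected subtree. Here edge (12,3) lies in no bag, so the decomposition is invalid.

No — edge (12,3) lies in no bag.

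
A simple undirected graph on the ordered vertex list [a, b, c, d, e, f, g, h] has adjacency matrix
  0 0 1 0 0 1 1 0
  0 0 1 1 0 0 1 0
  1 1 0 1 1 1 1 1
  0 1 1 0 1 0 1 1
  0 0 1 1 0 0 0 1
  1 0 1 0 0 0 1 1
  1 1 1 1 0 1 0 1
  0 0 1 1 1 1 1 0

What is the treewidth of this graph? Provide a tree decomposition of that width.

Treewidth 3.
Bags: B1 = {b, c, d, g}  B2 = {c, d, g, h}  B3 = {c, f, g, h}  B4 = {c, d, e, h}  B5 = {a, c, f, g}
Tree: B1–B2, B2–B3, B2–B4, B3–B5

Each bag holds 4 vertices, so the decomposition has width 3, which upper-bounds the treewidth. For the lower bound, the 4 vertices {c, d, g, h} are pairwise adjacent, and any tree decomposition puts a clique entirely inside one bag — forcing width ≥ 3. The upper and lower bounds meet at 3, so that is the treewidth.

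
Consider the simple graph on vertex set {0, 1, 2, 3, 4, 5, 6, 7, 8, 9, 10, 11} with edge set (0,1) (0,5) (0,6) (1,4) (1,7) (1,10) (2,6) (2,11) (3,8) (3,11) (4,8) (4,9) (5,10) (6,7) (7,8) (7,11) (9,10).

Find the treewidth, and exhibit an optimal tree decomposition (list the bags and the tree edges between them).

The largest bag has 4 vertices, giving width 3; this decomposition certifies tw(G) ≤ 3. For the lower bound: the 4 vertex sets {5,9,10}, {0}, {1}, {4,6,7,8} are disjoint, each induces a connected subgraph, and every pair is joined by at least one edge of G. Contracting each set to a single vertex therefore yields K_{4} as a minor, and since treewidth is minor-monotone, tw(G) ≥ tw(K_{4}) = 3. The upper and lower bounds meet at 3, so that is the treewidth.

Treewidth 3.
One optimal decomposition is:
Bags: B1 = {0, 5, 9, 10}  B2 = {0, 1, 9, 10}  B3 = {0, 1, 4, 9}  B4 = {0, 1, 4, 6}  B5 = {1, 4, 6, 7}  B6 = {4, 6, 7, 8}  B7 = {2, 6, 7, 8}  B8 = {2, 7, 8, 11}  B9 = {2, 3, 8, 11}
Tree: B1–B2, B2–B3, B3–B4, B4–B5, B5–B6, B6–B7, B7–B8, B8–B9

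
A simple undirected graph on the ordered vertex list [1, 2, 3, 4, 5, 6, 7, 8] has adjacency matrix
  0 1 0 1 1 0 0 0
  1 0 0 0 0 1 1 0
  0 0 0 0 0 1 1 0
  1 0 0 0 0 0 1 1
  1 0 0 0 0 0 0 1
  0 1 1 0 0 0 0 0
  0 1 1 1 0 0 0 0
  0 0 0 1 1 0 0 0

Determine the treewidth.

2

A width-2 tree decomposition is:
Bags: B1 = {1, 5, 8}  B2 = {1, 4, 8}  B3 = {1, 2, 4}  B4 = {2, 4, 7}  B5 = {2, 6, 7}  B6 = {3, 6, 7}
Tree: B1–B2, B2–B3, B3–B4, B4–B5, B5–B6
Every bag has size at most 3, so the width is 3 − 1 = 2 and tw(G) ≤ 2. The edges 5–8–4–1–5 form a cycle, so G is not a tree and its treewidth is at least 2. Hence tw(G) = 2 exactly.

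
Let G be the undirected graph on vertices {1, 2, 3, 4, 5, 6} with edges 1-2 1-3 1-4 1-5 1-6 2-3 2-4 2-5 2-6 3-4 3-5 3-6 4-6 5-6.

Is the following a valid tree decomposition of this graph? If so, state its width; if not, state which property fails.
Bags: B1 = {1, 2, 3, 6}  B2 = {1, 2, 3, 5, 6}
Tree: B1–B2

No — vertex 4 appears in no bag.

A tree decomposition must satisfy three properties: every vertex lies in some bag; for every edge, both endpoints lie together in some bag; and for every vertex, the bags containing it form a connected subtree. Here vertex 4 appears in no bag, so the decomposition is invalid.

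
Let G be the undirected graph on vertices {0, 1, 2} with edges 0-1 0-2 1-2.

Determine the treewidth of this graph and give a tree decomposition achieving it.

With just one bag of size 3, the width is 3 − 1 = 2, so tw(G) ≤ 2. On the other hand G contains the 3-clique {0, 1, 2}. A clique must lie in a single bag of any decomposition, so no decomposition can have width below 2. Therefore the treewidth is 2.

Treewidth 2.
One optimal decomposition is:
Bags: B1 = {0, 1, 2}
Tree: (single bag)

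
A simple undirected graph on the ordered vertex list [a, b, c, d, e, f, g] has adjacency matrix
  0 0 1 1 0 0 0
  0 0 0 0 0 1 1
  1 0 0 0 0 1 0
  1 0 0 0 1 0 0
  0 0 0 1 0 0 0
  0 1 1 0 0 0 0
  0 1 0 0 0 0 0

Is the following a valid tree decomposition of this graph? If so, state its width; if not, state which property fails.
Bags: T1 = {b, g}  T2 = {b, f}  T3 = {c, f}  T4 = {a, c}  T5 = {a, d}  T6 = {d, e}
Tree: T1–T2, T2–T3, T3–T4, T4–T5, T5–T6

Yes; width 1.

Vertex coverage: the bags together contain {a, b, c, d, e, f, g}, the full vertex set. Edge coverage: each edge of G has both endpoints in at least one bag. Running intersection: for every vertex, the bags containing it form a connected subtree. All three properties hold, so this is a valid tree decomposition of width max|bag| − 1 = 1, and hence tw(G) ≤ 1.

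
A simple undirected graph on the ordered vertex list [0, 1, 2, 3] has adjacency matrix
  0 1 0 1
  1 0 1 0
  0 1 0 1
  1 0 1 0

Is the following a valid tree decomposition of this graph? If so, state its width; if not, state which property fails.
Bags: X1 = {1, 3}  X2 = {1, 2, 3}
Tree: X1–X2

A tree decomposition must satisfy three properties: every vertex lies in some bag; for every edge, both endpoints lie together in some bag; and for every vertex, the bags containing it form a connected subtree. Here vertex 0 appears in no bag, so the decomposition is invalid.

No — vertex 0 appears in no bag.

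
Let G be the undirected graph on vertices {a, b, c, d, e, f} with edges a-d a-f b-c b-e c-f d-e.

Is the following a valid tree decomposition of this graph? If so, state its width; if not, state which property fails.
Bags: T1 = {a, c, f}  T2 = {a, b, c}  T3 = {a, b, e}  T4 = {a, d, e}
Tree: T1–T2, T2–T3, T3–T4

Checking the three conditions: (i) the bags cover all of {a, b, c, d, e, f}; (ii) for each edge, some bag contains both endpoints; (iii) the bags containing any fixed vertex form a subtree. All hold, so the decomposition is valid with width 3 − 1 = 2.

Yes; width 2.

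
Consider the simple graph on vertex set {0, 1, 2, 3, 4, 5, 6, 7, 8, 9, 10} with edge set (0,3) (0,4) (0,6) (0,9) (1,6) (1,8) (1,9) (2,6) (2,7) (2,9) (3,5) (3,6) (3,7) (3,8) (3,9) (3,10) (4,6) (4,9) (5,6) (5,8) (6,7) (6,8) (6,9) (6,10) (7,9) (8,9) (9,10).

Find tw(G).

A width-3 tree decomposition is:
Bags: B1 = {3, 6, 7, 9}  B2 = {3, 6, 8, 9}  B3 = {3, 5, 6, 8}  B4 = {3, 6, 9, 10}  B5 = {1, 6, 8, 9}  B6 = {0, 3, 6, 9}  B7 = {0, 4, 6, 9}  B8 = {2, 6, 7, 9}
Tree: B1–B2, B2–B3, B1–B4, B2–B5, B2–B6, B6–B7, B1–B8
Every bag has size at most 4, so the width is 4 − 1 = 3 and tw(G) ≤ 3. For the lower bound, the 4 vertices {1, 6, 8, 9} are pairwise adjacent, and any tree decomposition puts a clique entirely inside one bag — forcing width ≥ 3. Therefore the treewidth is 3.

3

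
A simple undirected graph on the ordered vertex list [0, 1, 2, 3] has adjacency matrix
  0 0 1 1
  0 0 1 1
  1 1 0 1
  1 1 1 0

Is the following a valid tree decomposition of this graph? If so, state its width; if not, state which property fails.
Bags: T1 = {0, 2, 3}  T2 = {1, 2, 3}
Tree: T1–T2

Yes; width 2.

Checking the three conditions: (i) the bags cover all of {0, 1, 2, 3}; (ii) for each edge, some bag contains both endpoints; (iii) the bags containing any fixed vertex form a subtree. All hold, so the decomposition is valid with width 3 − 1 = 2.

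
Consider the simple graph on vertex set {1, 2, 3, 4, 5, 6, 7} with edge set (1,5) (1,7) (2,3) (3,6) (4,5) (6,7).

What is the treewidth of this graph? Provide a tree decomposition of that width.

Each bag holds 2 vertices, so the decomposition has width 1, which upper-bounds the treewidth. G has an edge, so its treewidth is at least 1. Combining the bounds, tw(G) = 1.

Treewidth 1.
Bags: B1 = {4, 5}  B2 = {1, 5}  B3 = {1, 7}  B4 = {6, 7}  B5 = {3, 6}  B6 = {2, 3}
Tree: B1–B2, B2–B3, B3–B4, B4–B5, B5–B6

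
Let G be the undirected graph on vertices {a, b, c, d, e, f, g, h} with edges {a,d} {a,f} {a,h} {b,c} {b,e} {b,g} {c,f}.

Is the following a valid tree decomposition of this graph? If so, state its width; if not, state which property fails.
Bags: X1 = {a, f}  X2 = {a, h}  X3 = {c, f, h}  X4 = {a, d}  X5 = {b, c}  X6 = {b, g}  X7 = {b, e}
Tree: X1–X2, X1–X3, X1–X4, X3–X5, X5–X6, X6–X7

A tree decomposition must satisfy three properties: every vertex lies in some bag; for every edge, both endpoints lie together in some bag; and for every vertex, the bags containing it form a connected subtree. Here bags containing vertex h are not connected in the tree, so the decomposition is invalid.

No — bags containing vertex h are not connected in the tree.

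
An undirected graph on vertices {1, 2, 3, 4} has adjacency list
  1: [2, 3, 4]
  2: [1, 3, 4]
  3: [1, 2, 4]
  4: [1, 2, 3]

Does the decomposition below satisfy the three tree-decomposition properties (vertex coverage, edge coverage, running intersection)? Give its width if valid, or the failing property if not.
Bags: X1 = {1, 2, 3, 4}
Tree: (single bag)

Every vertex of G appears in some bag (union = {1, 2, 3, 4}); every edge is covered by a bag; and for each vertex v the set of bags containing v is connected in the bag tree. The decomposition is therefore valid. The largest bag has 4 vertices, so the width is 3.

Yes; width 3.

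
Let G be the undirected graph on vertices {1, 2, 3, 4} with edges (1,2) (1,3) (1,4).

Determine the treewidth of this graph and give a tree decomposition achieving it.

Each bag holds 2 vertices, so the decomposition has width 1, which upper-bounds the treewidth. Any graph with an edge has treewidth ≥ 1, and G has the edge 2–1. Therefore the treewidth is 1.

Treewidth 1.
One such decomposition:
Bags: B1 = {1, 2}  B2 = {1, 4}  B3 = {1, 3}
Tree: B1–B2, B2–B3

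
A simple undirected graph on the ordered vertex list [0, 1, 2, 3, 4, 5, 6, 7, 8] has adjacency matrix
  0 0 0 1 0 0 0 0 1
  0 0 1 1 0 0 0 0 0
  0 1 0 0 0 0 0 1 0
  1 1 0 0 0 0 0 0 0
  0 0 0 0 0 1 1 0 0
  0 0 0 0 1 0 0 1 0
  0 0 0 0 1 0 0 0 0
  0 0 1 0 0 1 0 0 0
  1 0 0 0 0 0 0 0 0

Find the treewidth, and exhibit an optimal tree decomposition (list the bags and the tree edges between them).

The largest bag has 2 vertices, giving width 1; this decomposition certifies tw(G) ≤ 1. Any graph with an edge has treewidth ≥ 1, and G has the edge 6–4. Therefore the treewidth is 1.

Treewidth 1.
One such decomposition:
Bags: B1 = {4, 6}  B2 = {4, 5}  B3 = {5, 7}  B4 = {2, 7}  B5 = {1, 2}  B6 = {1, 3}  B7 = {0, 3}  B8 = {0, 8}
Tree: B1–B2, B2–B3, B3–B4, B4–B5, B5–B6, B6–B7, B7–B8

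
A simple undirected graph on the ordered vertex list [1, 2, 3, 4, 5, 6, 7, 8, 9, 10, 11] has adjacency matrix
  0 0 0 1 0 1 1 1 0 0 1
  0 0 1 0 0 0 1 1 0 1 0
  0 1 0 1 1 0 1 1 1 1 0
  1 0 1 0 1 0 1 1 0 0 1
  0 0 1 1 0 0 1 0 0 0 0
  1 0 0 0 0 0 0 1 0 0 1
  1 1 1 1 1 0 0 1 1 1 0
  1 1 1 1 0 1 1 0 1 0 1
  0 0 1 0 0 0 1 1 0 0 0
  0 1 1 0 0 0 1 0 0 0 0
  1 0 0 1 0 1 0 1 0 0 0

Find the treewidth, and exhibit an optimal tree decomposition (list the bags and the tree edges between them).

Treewidth 3.
One optimal decomposition is:
Bags: B1 = {3, 4, 7, 8}  B2 = {1, 4, 7, 8}  B3 = {1, 4, 8, 11}  B4 = {2, 3, 7, 8}  B5 = {3, 7, 8, 9}  B6 = {1, 6, 8, 11}  B7 = {2, 3, 7, 10}  B8 = {3, 4, 5, 7}
Tree: B1–B2, B2–B3, B1–B4, B4–B5, B3–B6, B4–B7, B1–B8

The largest bag has 4 vertices, giving width 3; this decomposition certifies tw(G) ≤ 3. For the lower bound, the 4 vertices {1, 4, 8, 11} are pairwise adjacent, and any tree decomposition puts a clique entirely inside one bag — forcing width ≥ 3. The upper and lower bounds meet at 3, so that is the treewidth.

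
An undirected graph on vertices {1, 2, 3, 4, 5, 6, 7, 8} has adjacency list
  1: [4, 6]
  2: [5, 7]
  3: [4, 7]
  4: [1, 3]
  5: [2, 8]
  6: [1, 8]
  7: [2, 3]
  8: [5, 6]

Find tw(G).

2

A width-2 tree decomposition is:
Bags: B1 = {5, 6, 8}  B2 = {1, 5, 6}  B3 = {1, 4, 5}  B4 = {3, 4, 5}  B5 = {3, 5, 7}  B6 = {2, 5, 7}
Tree: B1–B2, B2–B3, B3–B4, B4–B5, B5–B6
Each bag holds 3 vertices, so the decomposition has width 2, which upper-bounds the treewidth. The edges 5–8–6–1–4–3–7–2–5 form a cycle, so G is not a tree and its treewidth is at least 2. Combining the bounds, tw(G) = 2.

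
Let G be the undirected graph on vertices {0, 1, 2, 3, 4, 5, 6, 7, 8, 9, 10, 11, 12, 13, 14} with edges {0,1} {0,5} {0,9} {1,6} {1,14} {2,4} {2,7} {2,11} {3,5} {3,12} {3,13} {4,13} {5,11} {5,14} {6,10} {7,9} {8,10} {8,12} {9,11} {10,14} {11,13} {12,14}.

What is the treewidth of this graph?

A width-3 tree decomposition is:
Bags: B1 = {2, 4, 7, 13}  B2 = {2, 7, 11, 13}  B3 = {7, 9, 11, 13}  B4 = {3, 9, 11, 13}  B5 = {3, 5, 9, 11}  B6 = {0, 3, 5, 9}  B7 = {0, 3, 5, 12}  B8 = {0, 5, 12, 14}  B9 = {0, 1, 12, 14}  B10 = {1, 8, 12, 14}  B11 = {1, 8, 10, 14}  B12 = {1, 6, 8, 10}
Tree: B1–B2, B2–B3, B3–B4, B4–B5, B5–B6, B6–B7, B7–B8, B8–B9, B9–B10, B10–B11, B11–B12
Each bag holds 4 vertices, so the decomposition has width 3, which upper-bounds the treewidth. For the lower bound: the 4 vertex sets {2,4,7}, {13}, {11}, {0,3,5,9} are disjoint, each induces a connected subgraph, and every pair is joined by at least one edge of G. Contracting each set to a single vertex therefore yields K_{4} as a minor, and since treewidth is minor-monotone, tw(G) ≥ tw(K_{4}) = 3. Hence tw(G) = 3 exactly.

3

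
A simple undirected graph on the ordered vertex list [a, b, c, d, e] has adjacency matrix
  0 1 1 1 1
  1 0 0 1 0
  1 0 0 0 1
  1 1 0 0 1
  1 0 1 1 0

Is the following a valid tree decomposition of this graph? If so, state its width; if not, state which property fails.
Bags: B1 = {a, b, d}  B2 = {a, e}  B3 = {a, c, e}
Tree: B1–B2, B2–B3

No — edge (d,e) lies in no bag.

A tree decomposition must satisfy three properties: every vertex lies in some bag; for every edge, both endpoints lie together in some bag; and for every vertex, the bags containing it form a connected subtree. Here edge (d,e) lies in no bag, so the decomposition is invalid.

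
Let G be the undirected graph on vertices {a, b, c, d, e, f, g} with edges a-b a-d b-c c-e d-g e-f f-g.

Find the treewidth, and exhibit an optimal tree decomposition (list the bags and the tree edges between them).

The largest bag has 3 vertices, giving width 2; this decomposition certifies tw(G) ≤ 2. The edges d–g–f–e–c–b–a–d form a cycle, so G is not a tree and its treewidth is at least 2. Therefore the treewidth is 2.

Treewidth 2.
Bags: B1 = {d, f, g}  B2 = {d, e, f}  B3 = {c, d, e}  B4 = {b, c, d}  B5 = {a, b, d}
Tree: B1–B2, B2–B3, B3–B4, B4–B5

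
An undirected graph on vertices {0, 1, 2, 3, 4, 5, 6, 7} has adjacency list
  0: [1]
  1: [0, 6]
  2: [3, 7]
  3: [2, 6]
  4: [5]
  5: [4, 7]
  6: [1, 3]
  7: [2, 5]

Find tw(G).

1

A width-1 tree decomposition is:
Bags: B1 = {0, 1}  B2 = {1, 6}  B3 = {3, 6}  B4 = {2, 3}  B5 = {2, 7}  B6 = {5, 7}  B7 = {4, 5}
Tree: B1–B2, B2–B3, B3–B4, B4–B5, B5–B6, B6–B7
Each bag holds 2 vertices, so the decomposition has width 1, which upper-bounds the treewidth. Any graph with an edge has treewidth ≥ 1, and G has the edge 0–1. Hence tw(G) = 1 exactly.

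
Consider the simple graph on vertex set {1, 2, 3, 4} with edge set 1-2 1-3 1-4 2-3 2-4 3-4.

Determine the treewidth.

A width-3 tree decomposition is:
Bags: B1 = {1, 2, 3, 4}
Tree: (single bag)
With just one bag of size 4, the width is 4 − 1 = 3, so tw(G) ≤ 3. On the other hand G contains the 4-clique {1, 2, 3, 4}. A clique must lie in a single bag of any decomposition, so no decomposition can have width below 3. Therefore the treewidth is 3.

3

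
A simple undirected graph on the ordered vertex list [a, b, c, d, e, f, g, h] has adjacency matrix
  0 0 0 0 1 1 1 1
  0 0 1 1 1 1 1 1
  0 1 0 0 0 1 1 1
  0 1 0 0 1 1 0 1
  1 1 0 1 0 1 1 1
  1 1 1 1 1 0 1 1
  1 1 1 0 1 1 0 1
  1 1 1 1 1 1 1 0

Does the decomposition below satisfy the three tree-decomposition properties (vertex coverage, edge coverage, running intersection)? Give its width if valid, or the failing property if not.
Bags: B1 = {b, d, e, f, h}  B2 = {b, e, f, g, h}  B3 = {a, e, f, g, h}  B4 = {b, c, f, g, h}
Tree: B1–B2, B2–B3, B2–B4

Yes; width 4.

Checking the three conditions: (i) the bags cover all of {a, b, c, d, e, f, g, h}; (ii) for each edge, some bag contains both endpoints; (iii) the bags containing any fixed vertex form a subtree. All hold, so the decomposition is valid with width 5 − 1 = 4.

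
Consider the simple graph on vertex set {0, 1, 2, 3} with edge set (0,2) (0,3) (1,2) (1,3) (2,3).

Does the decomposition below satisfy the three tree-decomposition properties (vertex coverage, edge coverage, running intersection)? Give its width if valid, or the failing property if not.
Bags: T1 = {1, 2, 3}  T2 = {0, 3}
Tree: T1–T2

A tree decomposition must satisfy three properties: every vertex lies in some bag; for every edge, both endpoints lie together in some bag; and for every vertex, the bags containing it form a connected subtree. Here edge (2,0) lies in no bag, so the decomposition is invalid.

No — edge (2,0) lies in no bag.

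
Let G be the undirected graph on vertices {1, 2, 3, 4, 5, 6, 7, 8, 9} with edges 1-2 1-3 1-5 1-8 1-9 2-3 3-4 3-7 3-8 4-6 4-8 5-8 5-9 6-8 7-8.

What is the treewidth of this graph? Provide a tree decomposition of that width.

Treewidth 2.
One optimal decomposition is:
Bags: B1 = {1, 5, 8}  B2 = {1, 3, 8}  B3 = {3, 7, 8}  B4 = {3, 4, 8}  B5 = {1, 5, 9}  B6 = {1, 2, 3}  B7 = {4, 6, 8}
Tree: B1–B2, B2–B3, B3–B4, B1–B5, B2–B6, B4–B7

Each bag holds 3 vertices, so the decomposition has width 2, which upper-bounds the treewidth. For the lower bound, the 3 vertices {1, 3, 8} are pairwise adjacent, and any tree decomposition puts a clique entirely inside one bag — forcing width ≥ 2. Combining the bounds, tw(G) = 2.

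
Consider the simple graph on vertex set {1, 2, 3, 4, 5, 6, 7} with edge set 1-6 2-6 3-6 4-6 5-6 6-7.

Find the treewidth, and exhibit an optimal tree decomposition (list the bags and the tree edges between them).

Treewidth 1.
One such decomposition:
Bags: B1 = {4, 6}  B2 = {2, 6}  B3 = {6, 7}  B4 = {5, 6}  B5 = {1, 6}  B6 = {3, 6}
Tree: B1–B2, B1–B3, B1–B4, B4–B5, B5–B6

Every bag has size at most 2, so the width is 2 − 1 = 1 and tw(G) ≤ 1. Any graph with an edge has treewidth ≥ 1, and G has the edge 6–4. Hence tw(G) = 1 exactly.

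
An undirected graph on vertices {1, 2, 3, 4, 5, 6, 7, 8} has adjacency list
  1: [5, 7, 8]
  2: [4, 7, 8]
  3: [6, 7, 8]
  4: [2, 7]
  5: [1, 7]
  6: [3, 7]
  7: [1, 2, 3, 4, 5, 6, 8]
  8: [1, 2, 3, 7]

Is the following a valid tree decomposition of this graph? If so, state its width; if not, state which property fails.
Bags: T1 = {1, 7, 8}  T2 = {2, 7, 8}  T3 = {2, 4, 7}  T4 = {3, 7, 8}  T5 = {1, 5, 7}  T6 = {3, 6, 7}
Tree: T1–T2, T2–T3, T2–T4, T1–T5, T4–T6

Vertex coverage: the bags together contain {1, 2, 3, 4, 5, 6, 7, 8}, the full vertex set. Edge coverage: each edge of G has both endpoints in at least one bag. Running intersection: for every vertex, the bags containing it form a connected subtree. All three properties hold, so this is a valid tree decomposition of width max|bag| − 1 = 2, and hence tw(G) ≤ 2.

Yes; width 2.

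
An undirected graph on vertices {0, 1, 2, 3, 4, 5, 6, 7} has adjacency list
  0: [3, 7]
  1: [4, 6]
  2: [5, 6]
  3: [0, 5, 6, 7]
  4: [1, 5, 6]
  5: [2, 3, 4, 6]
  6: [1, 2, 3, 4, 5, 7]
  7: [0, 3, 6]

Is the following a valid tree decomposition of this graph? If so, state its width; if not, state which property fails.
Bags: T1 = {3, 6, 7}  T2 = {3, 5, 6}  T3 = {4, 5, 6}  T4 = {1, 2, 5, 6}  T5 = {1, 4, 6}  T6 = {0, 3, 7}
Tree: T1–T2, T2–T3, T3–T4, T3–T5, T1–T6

No — bags containing vertex 1 are not connected in the tree.

A tree decomposition must satisfy three properties: every vertex lies in some bag; for every edge, both endpoints lie together in some bag; and for every vertex, the bags containing it form a connected subtree. Here bags containing vertex 1 are not connected in the tree, so the decomposition is invalid.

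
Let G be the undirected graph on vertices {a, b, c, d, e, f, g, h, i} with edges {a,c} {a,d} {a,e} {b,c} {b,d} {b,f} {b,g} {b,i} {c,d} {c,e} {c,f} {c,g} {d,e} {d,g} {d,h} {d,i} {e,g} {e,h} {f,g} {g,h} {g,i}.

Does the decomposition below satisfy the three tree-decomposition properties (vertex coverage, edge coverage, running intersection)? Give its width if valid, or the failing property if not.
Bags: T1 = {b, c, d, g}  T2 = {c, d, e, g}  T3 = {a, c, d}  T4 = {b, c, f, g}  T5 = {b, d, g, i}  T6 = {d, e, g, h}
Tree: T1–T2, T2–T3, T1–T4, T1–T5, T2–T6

No — edge (e,a) lies in no bag.

A tree decomposition must satisfy three properties: every vertex lies in some bag; for every edge, both endpoints lie together in some bag; and for every vertex, the bags containing it form a connected subtree. Here edge (e,a) lies in no bag, so the decomposition is invalid.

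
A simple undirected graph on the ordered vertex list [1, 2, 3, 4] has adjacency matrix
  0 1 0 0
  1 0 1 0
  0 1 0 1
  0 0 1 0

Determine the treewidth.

1

A width-1 tree decomposition is:
Bags: B1 = {1, 2}  B2 = {2, 3}  B3 = {3, 4}
Tree: B1–B2, B2–B3
Every bag has size at most 2, so the width is 2 − 1 = 1 and tw(G) ≤ 1. Since G has at least one edge (e.g. 1–2), it is not an edgeless graph, so tw(G) ≥ 1. The upper and lower bounds meet at 1, so that is the treewidth.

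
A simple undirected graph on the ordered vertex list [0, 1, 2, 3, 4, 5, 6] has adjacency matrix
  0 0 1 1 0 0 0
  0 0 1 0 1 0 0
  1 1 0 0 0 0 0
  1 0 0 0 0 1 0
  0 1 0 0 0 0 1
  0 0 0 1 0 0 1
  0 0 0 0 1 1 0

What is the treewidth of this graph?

A width-2 tree decomposition is:
Bags: B1 = {1, 4, 6}  B2 = {1, 5, 6}  B3 = {1, 3, 5}  B4 = {0, 1, 3}  B5 = {0, 1, 2}
Tree: B1–B2, B2–B3, B3–B4, B4–B5
Each bag holds 3 vertices, so the decomposition has width 2, which upper-bounds the treewidth. The edges 1–4–6–5–3–0–2–1 form a cycle, so G is not a tree and its treewidth is at least 2. Combining the bounds, tw(G) = 2.

2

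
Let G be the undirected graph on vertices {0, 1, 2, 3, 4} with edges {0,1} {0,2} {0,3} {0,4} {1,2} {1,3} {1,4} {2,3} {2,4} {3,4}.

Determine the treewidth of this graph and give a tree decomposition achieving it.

Treewidth 4.
One such decomposition:
Bags: B1 = {0, 1, 2, 3, 4}
Tree: (single bag)

A single bag containing all 5 vertices is trivially a valid decomposition of width 4. For the lower bound, the 5 vertices {0, 1, 2, 3, 4} are pairwise adjacent, and any tree decomposition puts a clique entirely inside one bag — forcing width ≥ 4. Combining the bounds, tw(G) = 4.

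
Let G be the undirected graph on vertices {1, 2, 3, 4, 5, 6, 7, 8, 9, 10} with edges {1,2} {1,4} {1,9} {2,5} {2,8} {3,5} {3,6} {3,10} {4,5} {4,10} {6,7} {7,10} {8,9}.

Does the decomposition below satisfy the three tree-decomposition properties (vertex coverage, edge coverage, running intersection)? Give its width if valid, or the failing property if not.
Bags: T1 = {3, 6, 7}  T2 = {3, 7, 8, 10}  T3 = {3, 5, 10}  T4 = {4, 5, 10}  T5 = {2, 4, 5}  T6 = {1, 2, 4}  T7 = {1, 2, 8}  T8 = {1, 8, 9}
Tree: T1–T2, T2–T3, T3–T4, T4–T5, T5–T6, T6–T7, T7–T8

A tree decomposition must satisfy three properties: every vertex lies in some bag; for every edge, both endpoints lie together in some bag; and for every vertex, the bags containing it form a connected subtree. Here bags containing vertex 8 are not connected in the tree, so the decomposition is invalid.

No — bags containing vertex 8 are not connected in the tree.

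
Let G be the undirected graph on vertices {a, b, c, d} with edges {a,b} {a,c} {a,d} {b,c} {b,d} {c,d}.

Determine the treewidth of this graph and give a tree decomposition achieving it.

With just one bag of size 4, the width is 4 − 1 = 3, so tw(G) ≤ 3. Conversely, {a, b, c, d} is a clique of size 4, and the vertices of any clique must share a bag in every tree decomposition; so some bag has ≥ 4 vertices and tw(G) ≥ 3. Combining the bounds, tw(G) = 3.

Treewidth 3.
One such decomposition:
Bags: B1 = {a, b, c, d}
Tree: (single bag)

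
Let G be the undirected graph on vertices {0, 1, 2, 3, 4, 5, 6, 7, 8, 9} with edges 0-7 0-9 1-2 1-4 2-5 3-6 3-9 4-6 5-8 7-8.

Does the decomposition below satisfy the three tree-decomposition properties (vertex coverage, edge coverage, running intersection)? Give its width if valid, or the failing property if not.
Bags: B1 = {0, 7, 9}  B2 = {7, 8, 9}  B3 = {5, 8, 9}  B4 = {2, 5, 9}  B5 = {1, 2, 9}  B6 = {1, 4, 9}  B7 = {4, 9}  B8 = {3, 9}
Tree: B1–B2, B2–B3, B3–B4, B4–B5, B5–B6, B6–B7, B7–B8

No — vertex 6 appears in no bag.

A tree decomposition must satisfy three properties: every vertex lies in some bag; for every edge, both endpoints lie together in some bag; and for every vertex, the bags containing it form a connected subtree. Here vertex 6 appears in no bag, so the decomposition is invalid.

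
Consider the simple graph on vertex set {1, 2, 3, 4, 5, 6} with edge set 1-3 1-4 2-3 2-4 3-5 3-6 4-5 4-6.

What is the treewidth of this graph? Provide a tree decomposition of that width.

Treewidth 2.
One optimal decomposition is:
Bags: B1 = {2, 3, 4}  B2 = {3, 4, 6}  B3 = {3, 4, 5}  B4 = {1, 3, 4}
Tree: B1–B2, B2–B3, B3–B4

Each bag holds 3 vertices, so the decomposition has width 2, which upper-bounds the treewidth. The edges 2–4–6–3–2 form a cycle, so G is not a tree and its treewidth is at least 2. Combining the bounds, tw(G) = 2.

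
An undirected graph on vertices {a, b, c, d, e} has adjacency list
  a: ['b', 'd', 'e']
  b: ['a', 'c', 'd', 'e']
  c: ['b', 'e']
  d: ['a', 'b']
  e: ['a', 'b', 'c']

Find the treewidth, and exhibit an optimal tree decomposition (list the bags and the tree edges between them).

The largest bag has 3 vertices, giving width 2; this decomposition certifies tw(G) ≤ 2. On the other hand G contains the 3-clique {a, b, d}. A clique must lie in a single bag of any decomposition, so no decomposition can have width below 2. The upper and lower bounds meet at 2, so that is the treewidth.

Treewidth 2.
Bags: B1 = {a, b, e}  B2 = {b, c, e}  B3 = {a, b, d}
Tree: B1–B2, B1–B3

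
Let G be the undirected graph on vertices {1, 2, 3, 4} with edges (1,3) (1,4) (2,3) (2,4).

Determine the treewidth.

A width-2 tree decomposition is:
Bags: B1 = {2, 3, 4}  B2 = {1, 3, 4}
Tree: B1–B2
Every bag has size at most 3, so the width is 3 − 1 = 2 and tw(G) ≤ 2. For the lower bound, G contains the cycle 3–2–4–1–3, so G is not a forest; only forests have treewidth ≤ 1, hence tw(G) ≥ 2. The upper and lower bounds meet at 2, so that is the treewidth.

2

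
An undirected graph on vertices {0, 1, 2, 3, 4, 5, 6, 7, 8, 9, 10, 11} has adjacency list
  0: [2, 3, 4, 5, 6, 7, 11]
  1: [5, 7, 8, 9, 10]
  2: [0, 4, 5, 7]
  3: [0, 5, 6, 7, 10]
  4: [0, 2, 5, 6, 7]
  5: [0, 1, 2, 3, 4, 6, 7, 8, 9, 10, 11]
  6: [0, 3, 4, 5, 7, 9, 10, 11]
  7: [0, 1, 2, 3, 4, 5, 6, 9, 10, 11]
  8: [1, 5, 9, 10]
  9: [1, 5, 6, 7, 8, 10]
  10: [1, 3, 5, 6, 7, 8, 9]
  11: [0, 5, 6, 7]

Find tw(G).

A width-4 tree decomposition is:
Bags: B1 = {5, 6, 7, 9, 10}  B2 = {1, 5, 7, 9, 10}  B3 = {1, 5, 8, 9, 10}  B4 = {3, 5, 6, 7, 10}  B5 = {0, 3, 5, 6, 7}  B6 = {0, 4, 5, 6, 7}  B7 = {0, 5, 6, 7, 11}  B8 = {0, 2, 4, 5, 7}
Tree: B1–B2, B2–B3, B1–B4, B4–B5, B5–B6, B5–B7, B6–B8
Each bag holds 5 vertices, so the decomposition has width 4, which upper-bounds the treewidth. On the other hand G contains the 5-clique {1, 5, 8, 9, 10}. A clique must lie in a single bag of any decomposition, so no decomposition can have width below 4. Therefore the treewidth is 4.

4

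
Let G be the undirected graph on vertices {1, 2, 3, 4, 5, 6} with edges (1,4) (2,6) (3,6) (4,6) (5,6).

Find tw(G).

A width-1 tree decomposition is:
Bags: B1 = {5, 6}  B2 = {3, 6}  B3 = {4, 6}  B4 = {2, 6}  B5 = {1, 4}
Tree: B1–B2, B2–B3, B1–B4, B3–B5
The largest bag has 2 vertices, giving width 1; this decomposition certifies tw(G) ≤ 1. Since G has at least one edge (e.g. 5–6), it is not an edgeless graph, so tw(G) ≥ 1. Hence tw(G) = 1 exactly.

1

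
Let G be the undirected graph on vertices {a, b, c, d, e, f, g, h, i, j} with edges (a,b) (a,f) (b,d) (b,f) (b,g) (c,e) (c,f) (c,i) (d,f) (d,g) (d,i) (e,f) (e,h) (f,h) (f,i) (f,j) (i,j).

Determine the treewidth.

A width-2 tree decomposition is:
Bags: B1 = {b, d, f}  B2 = {d, f, i}  B3 = {a, b, f}  B4 = {c, f, i}  B5 = {c, e, f}  B6 = {e, f, h}  B7 = {b, d, g}  B8 = {f, i, j}
Tree: B1–B2, B1–B3, B2–B4, B4–B5, B5–B6, B1–B7, B2–B8
Each bag holds 3 vertices, so the decomposition has width 2, which upper-bounds the treewidth. For the lower bound, the 3 vertices {b, d, g} are pairwise adjacent, and any tree decomposition puts a clique entirely inside one bag — forcing width ≥ 2. Therefore the treewidth is 2.

2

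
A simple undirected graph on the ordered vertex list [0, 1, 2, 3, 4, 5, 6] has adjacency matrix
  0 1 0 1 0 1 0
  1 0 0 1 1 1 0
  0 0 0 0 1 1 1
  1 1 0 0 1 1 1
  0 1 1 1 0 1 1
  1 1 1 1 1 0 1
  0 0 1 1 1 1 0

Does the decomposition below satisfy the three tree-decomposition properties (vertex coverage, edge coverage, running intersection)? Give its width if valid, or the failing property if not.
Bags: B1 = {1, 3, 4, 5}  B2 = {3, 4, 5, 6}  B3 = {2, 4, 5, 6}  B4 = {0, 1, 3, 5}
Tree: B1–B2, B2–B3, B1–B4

Every vertex of G appears in some bag (union = {0, 1, 2, 3, 4, 5, 6}); every edge is covered by a bag; and for each vertex v the set of bags containing v is connected in the bag tree. The decomposition is therefore valid. The largest bag has 4 vertices, so the width is 3.

Yes; width 3.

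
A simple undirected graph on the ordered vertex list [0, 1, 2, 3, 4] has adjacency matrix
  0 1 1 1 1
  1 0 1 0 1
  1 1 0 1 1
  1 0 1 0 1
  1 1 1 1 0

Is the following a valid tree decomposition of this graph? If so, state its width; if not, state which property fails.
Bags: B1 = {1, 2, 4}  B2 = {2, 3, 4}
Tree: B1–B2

No — vertex 0 appears in no bag.

A tree decomposition must satisfy three properties: every vertex lies in some bag; for every edge, both endpoints lie together in some bag; and for every vertex, the bags containing it form a connected subtree. Here vertex 0 appears in no bag, so the decomposition is invalid.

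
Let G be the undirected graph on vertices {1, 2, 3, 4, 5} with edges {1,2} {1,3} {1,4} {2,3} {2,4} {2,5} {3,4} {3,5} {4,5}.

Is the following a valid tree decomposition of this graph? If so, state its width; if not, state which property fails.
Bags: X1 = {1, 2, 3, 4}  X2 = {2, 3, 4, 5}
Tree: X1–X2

Yes; width 3.

Vertex coverage: the bags together contain {1, 2, 3, 4, 5}, the full vertex set. Edge coverage: each edge of G has both endpoints in at least one bag. Running intersection: for every vertex, the bags containing it form a connected subtree. All three properties hold, so this is a valid tree decomposition of width max|bag| − 1 = 3, and hence tw(G) ≤ 3.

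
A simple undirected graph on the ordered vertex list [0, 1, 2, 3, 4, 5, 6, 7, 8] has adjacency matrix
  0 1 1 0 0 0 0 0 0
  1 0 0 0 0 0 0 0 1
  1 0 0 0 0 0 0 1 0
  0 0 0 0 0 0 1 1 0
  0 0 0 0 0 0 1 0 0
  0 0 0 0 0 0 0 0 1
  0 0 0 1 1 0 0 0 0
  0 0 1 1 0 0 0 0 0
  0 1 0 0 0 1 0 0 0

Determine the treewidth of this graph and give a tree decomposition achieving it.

The largest bag has 2 vertices, giving width 1; this decomposition certifies tw(G) ≤ 1. Since G has at least one edge (e.g. 5–8), it is not an edgeless graph, so tw(G) ≥ 1. Combining the bounds, tw(G) = 1.

Treewidth 1.
Bags: B1 = {5, 8}  B2 = {1, 8}  B3 = {0, 1}  B4 = {0, 2}  B5 = {2, 7}  B6 = {3, 7}  B7 = {3, 6}  B8 = {4, 6}
Tree: B1–B2, B2–B3, B3–B4, B4–B5, B5–B6, B6–B7, B7–B8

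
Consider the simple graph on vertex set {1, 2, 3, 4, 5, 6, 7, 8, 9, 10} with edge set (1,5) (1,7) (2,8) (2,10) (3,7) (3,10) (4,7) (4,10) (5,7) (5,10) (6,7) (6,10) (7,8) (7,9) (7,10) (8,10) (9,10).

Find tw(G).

2

A width-2 tree decomposition is:
Bags: B1 = {7, 8, 10}  B2 = {5, 7, 10}  B3 = {2, 8, 10}  B4 = {6, 7, 10}  B5 = {4, 7, 10}  B6 = {7, 9, 10}  B7 = {3, 7, 10}  B8 = {1, 5, 7}
Tree: B1–B2, B1–B3, B2–B4, B4–B5, B4–B6, B2–B7, B2–B8
Every bag has size at most 3, so the width is 3 − 1 = 2 and tw(G) ≤ 2. Conversely, {2, 8, 10} is a clique of size 3, and the vertices of any clique must share a bag in every tree decomposition; so some bag has ≥ 3 vertices and tw(G) ≥ 2. The upper and lower bounds meet at 2, so that is the treewidth.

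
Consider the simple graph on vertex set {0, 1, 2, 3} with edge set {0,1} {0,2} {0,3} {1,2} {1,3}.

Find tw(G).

2

A width-2 tree decomposition is:
Bags: B1 = {0, 1, 3}  B2 = {0, 1, 2}
Tree: B1–B2
Every bag has size at most 3, so the width is 3 − 1 = 2 and tw(G) ≤ 2. On the other hand G contains the 3-clique {0, 1, 2}. A clique must lie in a single bag of any decomposition, so no decomposition can have width below 2. Combining the bounds, tw(G) = 2.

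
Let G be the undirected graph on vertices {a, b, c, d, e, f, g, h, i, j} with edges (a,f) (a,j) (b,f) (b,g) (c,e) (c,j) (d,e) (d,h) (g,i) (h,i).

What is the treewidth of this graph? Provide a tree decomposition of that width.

Treewidth 2.
One optimal decomposition is:
Bags: B1 = {d, e, h}  B2 = {c, e, h}  B3 = {c, h, j}  B4 = {a, h, j}  B5 = {a, f, h}  B6 = {b, f, h}  B7 = {b, g, h}  B8 = {g, h, i}
Tree: B1–B2, B2–B3, B3–B4, B4–B5, B5–B6, B6–B7, B7–B8

Each bag holds 3 vertices, so the decomposition has width 2, which upper-bounds the treewidth. The edges h–d–e–c–j–a–f–b–g–i–h form a cycle, so G is not a tree and its treewidth is at least 2. Hence tw(G) = 2 exactly.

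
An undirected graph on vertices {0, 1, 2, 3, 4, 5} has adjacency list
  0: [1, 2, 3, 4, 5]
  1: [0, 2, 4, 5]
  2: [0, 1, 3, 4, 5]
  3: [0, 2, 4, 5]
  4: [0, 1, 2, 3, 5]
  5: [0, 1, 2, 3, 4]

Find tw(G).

4

A width-4 tree decomposition is:
Bags: B1 = {0, 1, 2, 4, 5}  B2 = {0, 2, 3, 4, 5}
Tree: B1–B2
The largest bag has 5 vertices, giving width 4; this decomposition certifies tw(G) ≤ 4. On the other hand G contains the 5-clique {0, 1, 2, 4, 5}. A clique must lie in a single bag of any decomposition, so no decomposition can have width below 4. Combining the bounds, tw(G) = 4.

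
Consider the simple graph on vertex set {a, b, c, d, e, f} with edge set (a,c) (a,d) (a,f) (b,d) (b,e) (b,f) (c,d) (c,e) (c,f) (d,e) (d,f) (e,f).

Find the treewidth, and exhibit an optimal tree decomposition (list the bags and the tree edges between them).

Treewidth 3.
Bags: B1 = {c, d, e, f}  B2 = {a, c, d, f}  B3 = {b, d, e, f}
Tree: B1–B2, B1–B3

Each bag holds 4 vertices, so the decomposition has width 3, which upper-bounds the treewidth. On the other hand G contains the 4-clique {c, d, e, f}. A clique must lie in a single bag of any decomposition, so no decomposition can have width below 3. Hence tw(G) = 3 exactly.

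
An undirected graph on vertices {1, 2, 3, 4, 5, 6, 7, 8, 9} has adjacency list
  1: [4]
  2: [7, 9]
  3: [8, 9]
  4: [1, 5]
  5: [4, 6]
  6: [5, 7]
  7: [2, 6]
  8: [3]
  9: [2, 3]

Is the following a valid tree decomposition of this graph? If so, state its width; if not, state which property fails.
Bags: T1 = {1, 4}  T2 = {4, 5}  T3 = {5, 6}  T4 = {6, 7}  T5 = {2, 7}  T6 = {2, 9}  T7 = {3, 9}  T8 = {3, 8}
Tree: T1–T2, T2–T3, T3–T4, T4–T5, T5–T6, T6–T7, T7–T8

Checking the three conditions: (i) the bags cover all of {1, 2, 3, 4, 5, 6, 7, 8, 9}; (ii) for each edge, some bag contains both endpoints; (iii) the bags containing any fixed vertex form a subtree. All hold, so the decomposition is valid with width 2 − 1 = 1.

Yes; width 1.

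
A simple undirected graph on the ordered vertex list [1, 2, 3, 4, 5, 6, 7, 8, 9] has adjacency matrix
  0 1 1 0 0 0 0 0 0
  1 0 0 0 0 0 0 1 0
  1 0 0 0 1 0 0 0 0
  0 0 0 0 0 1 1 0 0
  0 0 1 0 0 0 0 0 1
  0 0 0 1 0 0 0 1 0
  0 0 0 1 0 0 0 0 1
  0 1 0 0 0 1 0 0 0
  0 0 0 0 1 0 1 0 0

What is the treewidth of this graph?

2

A width-2 tree decomposition is:
Bags: B1 = {4, 6, 7}  B2 = {6, 7, 8}  B3 = {2, 7, 8}  B4 = {1, 2, 7}  B5 = {1, 3, 7}  B6 = {3, 5, 7}  B7 = {5, 7, 9}
Tree: B1–B2, B2–B3, B3–B4, B4–B5, B5–B6, B6–B7
Each bag holds 3 vertices, so the decomposition has width 2, which upper-bounds the treewidth. Since 7–4–6–8–2–1–3–5–9–7 is a cycle in G, G is not acyclic. Forests are exactly the graphs of treewidth ≤ 1, so tw(G) ≥ 2. Combining the bounds, tw(G) = 2.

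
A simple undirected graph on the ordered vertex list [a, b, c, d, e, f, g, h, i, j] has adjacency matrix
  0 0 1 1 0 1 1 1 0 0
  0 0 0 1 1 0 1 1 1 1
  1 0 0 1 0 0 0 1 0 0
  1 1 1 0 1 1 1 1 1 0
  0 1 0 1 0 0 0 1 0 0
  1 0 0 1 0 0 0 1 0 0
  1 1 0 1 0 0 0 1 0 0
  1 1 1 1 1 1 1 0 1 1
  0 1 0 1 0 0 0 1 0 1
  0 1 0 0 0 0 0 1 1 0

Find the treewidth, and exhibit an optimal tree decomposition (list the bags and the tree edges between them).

Treewidth 3.
Bags: B1 = {b, d, h, i}  B2 = {b, d, g, h}  B3 = {b, h, i, j}  B4 = {b, d, e, h}  B5 = {a, d, g, h}  B6 = {a, d, f, h}  B7 = {a, c, d, h}
Tree: B1–B2, B1–B3, B1–B4, B2–B5, B5–B6, B6–B7

Each bag holds 4 vertices, so the decomposition has width 3, which upper-bounds the treewidth. Conversely, {a, d, g, h} is a clique of size 4, and the vertices of any clique must share a bag in every tree decomposition; so some bag has ≥ 4 vertices and tw(G) ≥ 3. The upper and lower bounds meet at 3, so that is the treewidth.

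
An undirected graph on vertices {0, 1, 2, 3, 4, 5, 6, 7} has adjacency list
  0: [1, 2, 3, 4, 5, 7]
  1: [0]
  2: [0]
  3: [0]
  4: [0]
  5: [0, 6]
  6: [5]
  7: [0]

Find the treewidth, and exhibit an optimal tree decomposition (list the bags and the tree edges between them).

The largest bag has 2 vertices, giving width 1; this decomposition certifies tw(G) ≤ 1. G has an edge, so its treewidth is at least 1. Therefore the treewidth is 1.

Treewidth 1.
One such decomposition:
Bags: B1 = {0, 5}  B2 = {0, 2}  B3 = {0, 3}  B4 = {0, 4}  B5 = {5, 6}  B6 = {0, 1}  B7 = {0, 7}
Tree: B1–B2, B2–B3, B1–B4, B1–B5, B2–B6, B1–B7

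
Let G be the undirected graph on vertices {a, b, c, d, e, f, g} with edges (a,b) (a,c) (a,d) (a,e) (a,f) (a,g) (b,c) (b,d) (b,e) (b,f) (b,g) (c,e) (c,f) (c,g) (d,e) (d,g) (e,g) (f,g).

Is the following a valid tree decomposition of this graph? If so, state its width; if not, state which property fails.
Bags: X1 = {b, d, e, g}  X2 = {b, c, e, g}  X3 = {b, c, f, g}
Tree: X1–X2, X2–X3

A tree decomposition must satisfy three properties: every vertex lies in some bag; for every edge, both endpoints lie together in some bag; and for every vertex, the bags containing it form a connected subtree. Here vertex a appears in no bag, so the decomposition is invalid.

No — vertex a appears in no bag.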